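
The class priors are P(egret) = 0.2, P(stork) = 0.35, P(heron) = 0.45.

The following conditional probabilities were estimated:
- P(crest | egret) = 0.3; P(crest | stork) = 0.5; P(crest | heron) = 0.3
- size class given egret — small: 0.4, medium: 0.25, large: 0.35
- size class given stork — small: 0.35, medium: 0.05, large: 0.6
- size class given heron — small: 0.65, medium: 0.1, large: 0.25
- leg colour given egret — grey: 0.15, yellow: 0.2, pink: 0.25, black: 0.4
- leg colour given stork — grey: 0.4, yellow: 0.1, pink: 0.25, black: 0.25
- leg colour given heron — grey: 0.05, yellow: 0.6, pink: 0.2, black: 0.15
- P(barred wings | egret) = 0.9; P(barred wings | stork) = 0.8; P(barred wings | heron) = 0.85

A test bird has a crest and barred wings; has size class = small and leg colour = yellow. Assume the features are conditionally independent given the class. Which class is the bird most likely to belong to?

heron

egret: 0.2 × 0.3 × 0.4 × 0.2 × 0.9 = 0.00432
stork: 0.35 × 0.5 × 0.35 × 0.1 × 0.8 = 0.0049
heron: 0.45 × 0.3 × 0.65 × 0.6 × 0.85 = 0.0447525
Highest score → heron.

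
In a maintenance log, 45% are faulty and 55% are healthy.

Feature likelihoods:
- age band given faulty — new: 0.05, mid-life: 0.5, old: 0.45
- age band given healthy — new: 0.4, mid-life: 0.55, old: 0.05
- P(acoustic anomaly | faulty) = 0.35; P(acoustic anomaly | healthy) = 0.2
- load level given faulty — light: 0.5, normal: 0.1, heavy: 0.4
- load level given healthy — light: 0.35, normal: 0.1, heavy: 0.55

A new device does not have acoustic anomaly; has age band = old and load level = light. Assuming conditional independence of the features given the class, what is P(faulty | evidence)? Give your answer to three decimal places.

faulty: 0.45 × 0.45 × (1−0.35) × 0.5 = 0.0658125
healthy: 0.55 × 0.05 × (1−0.2) × 0.35 = 0.0077
P(faulty | x) = 0.0658125 / 0.0735125 ≈ 0.895

0.895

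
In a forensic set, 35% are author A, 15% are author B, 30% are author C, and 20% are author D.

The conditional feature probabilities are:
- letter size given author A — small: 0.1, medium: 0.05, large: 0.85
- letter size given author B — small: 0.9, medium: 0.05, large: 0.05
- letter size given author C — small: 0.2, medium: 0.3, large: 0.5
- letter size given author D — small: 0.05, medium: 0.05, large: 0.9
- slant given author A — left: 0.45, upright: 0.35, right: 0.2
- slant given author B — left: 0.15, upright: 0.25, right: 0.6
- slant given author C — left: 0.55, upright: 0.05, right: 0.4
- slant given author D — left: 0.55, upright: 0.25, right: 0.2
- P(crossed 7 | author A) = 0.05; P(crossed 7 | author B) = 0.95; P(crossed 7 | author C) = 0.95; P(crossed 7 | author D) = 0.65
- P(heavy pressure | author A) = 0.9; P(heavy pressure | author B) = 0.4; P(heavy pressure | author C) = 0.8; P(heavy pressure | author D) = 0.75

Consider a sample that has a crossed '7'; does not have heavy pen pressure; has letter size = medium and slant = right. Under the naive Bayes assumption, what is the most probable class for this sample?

author A: 0.35 × 0.05 × 0.2 × 0.05 × (1−0.9) = 0.0000175
author B: 0.15 × 0.05 × 0.6 × 0.95 × (1−0.4) = 0.002565
author C: 0.3 × 0.3 × 0.4 × 0.95 × (1−0.8) = 0.00684
author D: 0.2 × 0.05 × 0.2 × 0.65 × (1−0.75) = 0.000325
Highest score → author C.

author C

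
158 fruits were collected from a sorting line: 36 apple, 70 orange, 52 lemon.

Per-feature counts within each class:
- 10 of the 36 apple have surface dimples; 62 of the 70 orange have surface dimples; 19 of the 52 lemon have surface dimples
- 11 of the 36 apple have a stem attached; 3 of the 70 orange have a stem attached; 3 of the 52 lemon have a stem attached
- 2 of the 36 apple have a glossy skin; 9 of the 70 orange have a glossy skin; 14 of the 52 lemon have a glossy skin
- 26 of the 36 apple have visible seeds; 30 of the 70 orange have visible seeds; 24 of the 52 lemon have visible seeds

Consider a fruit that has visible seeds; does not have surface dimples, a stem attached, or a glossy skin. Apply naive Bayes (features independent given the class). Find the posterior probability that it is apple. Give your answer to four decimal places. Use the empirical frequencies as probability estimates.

apple: (36/158) × (26/36) × (25/36) × (34/36) × (26/36) ≈ 0.0779473
orange: (70/158) × (8/70) × (67/70) × (61/70) × (30/70) ≈ 0.0180994
lemon: (52/158) × (33/52) × (49/52) × (38/52) × (24/52) ≈ 0.0663801
P(apple | x) = 0.0779473 / 0.1624268 ≈ 0.4799

0.4799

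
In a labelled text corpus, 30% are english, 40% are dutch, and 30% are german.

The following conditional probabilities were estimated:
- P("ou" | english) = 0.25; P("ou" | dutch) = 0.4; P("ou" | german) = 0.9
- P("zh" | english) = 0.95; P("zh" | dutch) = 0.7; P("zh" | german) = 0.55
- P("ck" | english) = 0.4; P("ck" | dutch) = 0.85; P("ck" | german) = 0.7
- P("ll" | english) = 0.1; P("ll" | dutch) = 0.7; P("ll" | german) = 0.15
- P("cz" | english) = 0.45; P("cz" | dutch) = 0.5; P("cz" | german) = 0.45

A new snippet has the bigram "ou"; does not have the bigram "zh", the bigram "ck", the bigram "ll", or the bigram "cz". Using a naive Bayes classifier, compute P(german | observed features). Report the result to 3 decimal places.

english: 0.3 × 0.25 × (1−0.95) × (1−0.4) × (1−0.1) × (1−0.45) = 0.00111375
dutch: 0.4 × 0.4 × (1−0.7) × (1−0.85) × (1−0.7) × (1−0.5) = 0.00108
german: 0.3 × 0.9 × (1−0.55) × (1−0.7) × (1−0.15) × (1−0.45) = 0.017040375
P(german | x) = 0.017040375 / 0.019234125 ≈ 0.886

0.886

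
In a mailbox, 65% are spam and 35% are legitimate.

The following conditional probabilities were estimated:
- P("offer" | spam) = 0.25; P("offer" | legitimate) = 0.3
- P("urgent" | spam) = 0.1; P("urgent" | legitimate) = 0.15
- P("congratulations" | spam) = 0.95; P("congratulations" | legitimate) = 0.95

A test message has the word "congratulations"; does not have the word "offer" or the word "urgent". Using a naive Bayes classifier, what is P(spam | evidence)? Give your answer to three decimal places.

0.678

spam: 0.65 × (1−0.25) × (1−0.1) × 0.95 = 0.4168125
legitimate: 0.35 × (1−0.3) × (1−0.15) × 0.95 = 0.1978375
P(spam | x) = 0.4168125 / 0.61465 ≈ 0.678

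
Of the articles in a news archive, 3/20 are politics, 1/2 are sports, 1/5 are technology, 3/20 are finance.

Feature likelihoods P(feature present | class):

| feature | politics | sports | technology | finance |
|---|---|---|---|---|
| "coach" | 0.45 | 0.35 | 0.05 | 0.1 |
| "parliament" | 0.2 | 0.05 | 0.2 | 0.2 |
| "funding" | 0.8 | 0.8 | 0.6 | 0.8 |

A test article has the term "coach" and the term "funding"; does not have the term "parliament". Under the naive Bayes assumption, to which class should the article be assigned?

sports

politics: 0.15 × 0.45 × (1−0.2) × 0.8 = 0.0432
sports: 0.5 × 0.35 × (1−0.05) × 0.8 = 0.133
technology: 0.2 × 0.05 × (1−0.2) × 0.6 = 0.0048
finance: 0.15 × 0.1 × (1−0.2) × 0.8 = 0.0096
Highest score → sports.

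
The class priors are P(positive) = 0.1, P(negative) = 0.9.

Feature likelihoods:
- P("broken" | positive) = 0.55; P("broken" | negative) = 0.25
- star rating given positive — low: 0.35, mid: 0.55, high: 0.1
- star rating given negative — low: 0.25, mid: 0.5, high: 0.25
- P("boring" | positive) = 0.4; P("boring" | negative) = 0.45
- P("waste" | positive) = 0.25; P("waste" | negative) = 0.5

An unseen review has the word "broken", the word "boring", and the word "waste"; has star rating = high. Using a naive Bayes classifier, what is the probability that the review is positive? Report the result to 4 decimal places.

0.0416

positive: 0.1 × 0.55 × 0.1 × 0.4 × 0.25 = 0.00055
negative: 0.9 × 0.25 × 0.25 × 0.45 × 0.5 = 0.01265625
P(positive | x) = 0.00055 / 0.01320625 ≈ 0.0416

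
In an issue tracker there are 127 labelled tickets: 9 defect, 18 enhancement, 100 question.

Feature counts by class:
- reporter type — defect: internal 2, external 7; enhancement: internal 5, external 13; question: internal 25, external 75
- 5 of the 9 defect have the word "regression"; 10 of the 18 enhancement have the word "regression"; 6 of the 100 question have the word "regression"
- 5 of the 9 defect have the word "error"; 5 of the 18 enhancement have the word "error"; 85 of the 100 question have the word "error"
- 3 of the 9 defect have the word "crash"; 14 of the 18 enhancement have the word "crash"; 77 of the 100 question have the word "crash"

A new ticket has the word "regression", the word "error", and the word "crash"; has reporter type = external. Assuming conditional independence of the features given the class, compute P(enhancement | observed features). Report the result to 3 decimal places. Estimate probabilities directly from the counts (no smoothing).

defect: (9/127) × (7/9) × (5/9) × (5/9) × (3/9) ≈ 0.00567059
enhancement: (18/127) × (13/18) × (10/18) × (5/18) × (14/18) ≈ 0.0122863
question: (100/127) × (75/100) × (6/100) × (85/100) × (77/100) ≈ 0.0231909
P(enhancement | x) = 0.0122863 / 0.04114779 ≈ 0.299

0.299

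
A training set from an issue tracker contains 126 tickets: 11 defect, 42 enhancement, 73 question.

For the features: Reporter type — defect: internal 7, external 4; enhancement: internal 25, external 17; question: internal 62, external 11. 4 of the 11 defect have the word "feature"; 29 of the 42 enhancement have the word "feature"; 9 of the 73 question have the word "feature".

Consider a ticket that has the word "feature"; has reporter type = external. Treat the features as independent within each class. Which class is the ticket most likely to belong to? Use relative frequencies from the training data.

enhancement

defect: (11/126) × (4/11) × (4/11) ≈ 0.011544
enhancement: (42/126) × (17/42) × (29/42) ≈ 0.0931595
question: (73/126) × (11/73) × (9/73) ≈ 0.0107632
Highest score → enhancement.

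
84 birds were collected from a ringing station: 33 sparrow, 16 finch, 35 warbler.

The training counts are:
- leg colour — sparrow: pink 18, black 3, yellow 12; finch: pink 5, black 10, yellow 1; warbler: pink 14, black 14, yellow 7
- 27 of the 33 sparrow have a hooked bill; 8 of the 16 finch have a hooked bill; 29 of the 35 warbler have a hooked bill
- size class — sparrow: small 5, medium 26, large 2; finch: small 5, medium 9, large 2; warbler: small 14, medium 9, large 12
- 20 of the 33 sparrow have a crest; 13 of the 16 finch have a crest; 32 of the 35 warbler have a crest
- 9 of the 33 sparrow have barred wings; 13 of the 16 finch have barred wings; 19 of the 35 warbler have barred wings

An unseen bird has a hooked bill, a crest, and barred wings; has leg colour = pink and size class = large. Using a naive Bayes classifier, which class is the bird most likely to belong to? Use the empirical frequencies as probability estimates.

sparrow: (33/84) × (18/33) × (27/33) × (2/33) × (20/33) × (9/33) ≈ 0.00175632
finch: (16/84) × (5/16) × (8/16) × (2/16) × (13/16) × (13/16) ≈ 0.00245594
warbler: (35/84) × (14/35) × (29/35) × (12/35) × (32/35) × (19/35) ≈ 0.0234995
Highest score → warbler.

warbler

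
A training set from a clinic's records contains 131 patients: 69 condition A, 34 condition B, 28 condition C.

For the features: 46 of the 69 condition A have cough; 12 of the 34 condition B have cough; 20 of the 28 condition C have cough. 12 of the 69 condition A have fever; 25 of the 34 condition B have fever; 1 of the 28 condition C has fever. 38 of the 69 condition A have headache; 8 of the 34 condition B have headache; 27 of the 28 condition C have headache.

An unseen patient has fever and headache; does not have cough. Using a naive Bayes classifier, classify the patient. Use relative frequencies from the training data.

condition B

condition A: (69/131) × (23/69) × (12/69) × (38/69) ≈ 0.016816
condition B: (34/131) × (22/34) × (25/34) × (8/34) ≈ 0.0290552
condition C: (28/131) × (8/28) × (1/28) × (27/28) ≈ 0.00210313
Highest score → condition B.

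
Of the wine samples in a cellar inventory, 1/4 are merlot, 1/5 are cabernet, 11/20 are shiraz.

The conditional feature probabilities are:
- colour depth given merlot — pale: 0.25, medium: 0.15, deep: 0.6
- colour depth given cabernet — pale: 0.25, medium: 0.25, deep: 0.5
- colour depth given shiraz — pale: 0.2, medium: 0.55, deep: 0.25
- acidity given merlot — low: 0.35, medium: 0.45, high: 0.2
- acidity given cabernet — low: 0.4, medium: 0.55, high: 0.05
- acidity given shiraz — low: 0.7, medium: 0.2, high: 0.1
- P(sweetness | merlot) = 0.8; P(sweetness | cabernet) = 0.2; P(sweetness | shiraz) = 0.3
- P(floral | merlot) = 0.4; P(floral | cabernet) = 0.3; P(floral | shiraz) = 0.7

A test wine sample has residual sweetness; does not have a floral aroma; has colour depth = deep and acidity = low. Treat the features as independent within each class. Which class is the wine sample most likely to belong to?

merlot: 0.25 × 0.6 × 0.35 × 0.8 × (1−0.4) = 0.0252
cabernet: 0.2 × 0.5 × 0.4 × 0.2 × (1−0.3) = 0.0056
shiraz: 0.55 × 0.25 × 0.7 × 0.3 × (1−0.7) = 0.0086625
Highest score → merlot.

merlot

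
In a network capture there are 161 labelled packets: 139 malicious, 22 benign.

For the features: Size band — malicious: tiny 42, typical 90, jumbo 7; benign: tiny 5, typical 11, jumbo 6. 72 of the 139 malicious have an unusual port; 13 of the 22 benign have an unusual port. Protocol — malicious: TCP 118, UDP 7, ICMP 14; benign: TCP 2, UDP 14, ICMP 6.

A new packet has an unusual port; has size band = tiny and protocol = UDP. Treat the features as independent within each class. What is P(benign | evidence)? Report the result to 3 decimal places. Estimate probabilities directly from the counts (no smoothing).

0.632

malicious: (139/161) × (42/139) × (72/139) × (7/139) ≈ 0.00680494
benign: (22/161) × (5/22) × (13/22) × (14/22) ≈ 0.011678
P(benign | x) = 0.011678 / 0.01848294 ≈ 0.632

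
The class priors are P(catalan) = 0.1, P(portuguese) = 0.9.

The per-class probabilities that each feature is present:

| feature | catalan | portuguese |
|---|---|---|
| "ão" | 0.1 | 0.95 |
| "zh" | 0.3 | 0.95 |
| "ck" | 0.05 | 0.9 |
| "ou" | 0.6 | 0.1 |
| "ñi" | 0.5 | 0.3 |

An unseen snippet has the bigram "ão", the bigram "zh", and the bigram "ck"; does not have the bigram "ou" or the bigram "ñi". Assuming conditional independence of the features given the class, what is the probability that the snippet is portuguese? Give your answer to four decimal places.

0.9999

catalan: 0.1 × 0.1 × 0.3 × 0.05 × (1−0.6) × (1−0.5) = 0.00003
portuguese: 0.9 × 0.95 × 0.95 × 0.9 × (1−0.1) × (1−0.3) = 0.46054575
P(portuguese | x) = 0.46054575 / 0.46057575 ≈ 0.9999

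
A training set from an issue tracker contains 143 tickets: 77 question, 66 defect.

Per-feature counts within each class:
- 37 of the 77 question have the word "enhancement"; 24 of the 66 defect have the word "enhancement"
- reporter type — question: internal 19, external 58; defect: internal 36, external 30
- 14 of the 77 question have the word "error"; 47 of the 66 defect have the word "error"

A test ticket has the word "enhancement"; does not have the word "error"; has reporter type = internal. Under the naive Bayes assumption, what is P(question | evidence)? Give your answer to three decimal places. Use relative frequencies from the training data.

question: (77/143) × (37/77) × (19/77) × (63/77) ≈ 0.052237
defect: (66/143) × (24/66) × (36/66) × (19/66) ≈ 0.0263538
P(question | x) = 0.052237 / 0.0785908 ≈ 0.665

0.665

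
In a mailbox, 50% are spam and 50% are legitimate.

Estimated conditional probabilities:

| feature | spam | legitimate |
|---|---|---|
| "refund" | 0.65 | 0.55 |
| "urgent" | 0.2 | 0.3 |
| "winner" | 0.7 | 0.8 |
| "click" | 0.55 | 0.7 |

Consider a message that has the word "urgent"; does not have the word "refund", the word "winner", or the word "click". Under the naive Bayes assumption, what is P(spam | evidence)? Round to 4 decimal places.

0.5385

spam: 0.5 × (1−0.65) × 0.2 × (1−0.7) × (1−0.55) = 0.004725
legitimate: 0.5 × (1−0.55) × 0.3 × (1−0.8) × (1−0.7) = 0.00405
P(spam | x) = 0.004725 / 0.008775 ≈ 0.5385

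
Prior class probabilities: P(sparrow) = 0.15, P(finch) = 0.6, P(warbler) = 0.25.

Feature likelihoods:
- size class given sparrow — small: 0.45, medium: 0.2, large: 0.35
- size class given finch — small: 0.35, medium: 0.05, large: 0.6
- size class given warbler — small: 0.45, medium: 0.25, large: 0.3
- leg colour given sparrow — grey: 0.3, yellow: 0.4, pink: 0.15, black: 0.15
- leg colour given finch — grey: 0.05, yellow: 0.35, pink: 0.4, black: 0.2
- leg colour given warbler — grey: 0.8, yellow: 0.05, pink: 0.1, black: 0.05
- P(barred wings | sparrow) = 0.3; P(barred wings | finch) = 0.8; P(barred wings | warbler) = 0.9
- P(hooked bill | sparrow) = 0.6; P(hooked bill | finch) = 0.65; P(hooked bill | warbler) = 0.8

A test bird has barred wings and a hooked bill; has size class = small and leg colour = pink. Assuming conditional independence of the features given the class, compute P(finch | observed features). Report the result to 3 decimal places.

sparrow: 0.15 × 0.45 × 0.15 × 0.3 × 0.6 = 0.0018225
finch: 0.6 × 0.35 × 0.4 × 0.8 × 0.65 = 0.04368
warbler: 0.25 × 0.45 × 0.1 × 0.9 × 0.8 = 0.0081
P(finch | x) = 0.04368 / 0.0536025 ≈ 0.815

0.815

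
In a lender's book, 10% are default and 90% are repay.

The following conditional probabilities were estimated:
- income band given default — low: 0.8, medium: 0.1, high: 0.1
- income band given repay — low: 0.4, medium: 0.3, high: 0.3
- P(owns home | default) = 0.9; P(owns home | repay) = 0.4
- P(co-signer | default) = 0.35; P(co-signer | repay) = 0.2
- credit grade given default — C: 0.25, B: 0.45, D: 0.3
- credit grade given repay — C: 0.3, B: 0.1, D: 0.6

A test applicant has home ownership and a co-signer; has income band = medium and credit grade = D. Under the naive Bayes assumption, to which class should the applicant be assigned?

repay

default: 0.1 × 0.1 × 0.9 × 0.35 × 0.3 = 0.000945
repay: 0.9 × 0.3 × 0.4 × 0.2 × 0.6 = 0.01296
Highest score → repay.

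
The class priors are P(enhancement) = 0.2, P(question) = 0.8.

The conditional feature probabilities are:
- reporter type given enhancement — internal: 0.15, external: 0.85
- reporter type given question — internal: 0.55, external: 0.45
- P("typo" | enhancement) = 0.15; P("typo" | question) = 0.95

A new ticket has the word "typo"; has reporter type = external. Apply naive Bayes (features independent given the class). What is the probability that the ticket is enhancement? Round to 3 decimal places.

0.069

enhancement: 0.2 × 0.85 × 0.15 = 0.0255
question: 0.8 × 0.45 × 0.95 = 0.342
P(enhancement | x) = 0.0255 / 0.3675 ≈ 0.069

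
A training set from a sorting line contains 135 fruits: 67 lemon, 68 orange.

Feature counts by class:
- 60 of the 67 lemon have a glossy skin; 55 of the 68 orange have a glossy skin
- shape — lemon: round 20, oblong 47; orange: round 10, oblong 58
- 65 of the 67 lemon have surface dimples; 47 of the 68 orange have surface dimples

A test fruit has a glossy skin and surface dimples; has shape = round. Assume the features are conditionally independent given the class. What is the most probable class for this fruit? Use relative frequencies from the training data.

lemon: (67/135) × (60/67) × (20/67) × (65/67) ≈ 0.12871
orange: (68/135) × (55/68) × (10/68) × (47/68) ≈ 0.0414104
Highest score → lemon.

lemon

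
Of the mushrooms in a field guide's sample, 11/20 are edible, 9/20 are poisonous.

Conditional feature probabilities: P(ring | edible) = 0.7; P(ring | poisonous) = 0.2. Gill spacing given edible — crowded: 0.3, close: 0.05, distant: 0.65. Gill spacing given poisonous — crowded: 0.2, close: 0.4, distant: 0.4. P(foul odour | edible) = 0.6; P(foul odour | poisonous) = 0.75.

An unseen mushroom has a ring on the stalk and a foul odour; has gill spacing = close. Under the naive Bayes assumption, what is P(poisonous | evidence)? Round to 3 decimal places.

0.700

edible: 0.55 × 0.7 × 0.05 × 0.6 = 0.01155
poisonous: 0.45 × 0.2 × 0.4 × 0.75 = 0.027
P(poisonous | x) = 0.027 / 0.03855 ≈ 0.700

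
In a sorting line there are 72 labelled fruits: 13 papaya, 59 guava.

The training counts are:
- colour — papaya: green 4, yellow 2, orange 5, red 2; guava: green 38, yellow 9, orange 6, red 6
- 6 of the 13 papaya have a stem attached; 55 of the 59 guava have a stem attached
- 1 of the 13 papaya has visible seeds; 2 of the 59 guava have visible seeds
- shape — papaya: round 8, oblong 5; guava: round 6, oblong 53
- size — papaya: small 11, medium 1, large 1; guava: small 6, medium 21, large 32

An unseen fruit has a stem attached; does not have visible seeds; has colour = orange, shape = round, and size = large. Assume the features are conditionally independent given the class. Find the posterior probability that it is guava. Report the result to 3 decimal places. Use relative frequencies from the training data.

0.747

papaya: (13/72) × (5/13) × (6/13) × (12/13) × (8/13) × (1/13) ≈ 0.00140051
guava: (59/72) × (6/59) × (55/59) × (57/59) × (6/59) × (32/59) ≈ 0.00413952
P(guava | x) = 0.00413952 / 0.00554003 ≈ 0.747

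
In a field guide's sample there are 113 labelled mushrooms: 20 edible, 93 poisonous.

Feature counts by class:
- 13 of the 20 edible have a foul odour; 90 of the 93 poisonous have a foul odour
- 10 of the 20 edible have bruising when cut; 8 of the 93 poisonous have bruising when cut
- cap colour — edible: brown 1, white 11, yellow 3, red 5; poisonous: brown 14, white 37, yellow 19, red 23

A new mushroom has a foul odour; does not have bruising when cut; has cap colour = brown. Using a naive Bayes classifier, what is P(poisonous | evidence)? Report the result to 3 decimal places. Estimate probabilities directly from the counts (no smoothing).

0.974

edible: (20/113) × (13/20) × (10/20) × (1/20) ≈ 0.00287611
poisonous: (93/113) × (90/93) × (85/93) × (14/93) ≈ 0.109583
P(poisonous | x) = 0.109583 / 0.11245911 ≈ 0.974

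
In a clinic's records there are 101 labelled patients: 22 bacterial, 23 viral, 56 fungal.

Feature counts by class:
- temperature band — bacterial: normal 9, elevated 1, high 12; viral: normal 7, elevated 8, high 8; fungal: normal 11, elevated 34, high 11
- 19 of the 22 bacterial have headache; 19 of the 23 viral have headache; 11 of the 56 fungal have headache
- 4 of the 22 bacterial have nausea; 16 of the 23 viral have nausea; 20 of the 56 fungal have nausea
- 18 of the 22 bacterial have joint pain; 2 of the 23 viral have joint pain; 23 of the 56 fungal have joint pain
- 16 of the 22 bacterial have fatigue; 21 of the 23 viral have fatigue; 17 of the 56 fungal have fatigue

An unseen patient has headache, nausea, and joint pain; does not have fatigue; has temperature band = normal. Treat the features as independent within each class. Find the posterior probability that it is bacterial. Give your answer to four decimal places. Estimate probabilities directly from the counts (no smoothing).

bacterial: (22/101) × (9/22) × (19/22) × (4/22) × (18/22) × (6/22) ≈ 0.00312225
viral: (23/101) × (7/23) × (19/23) × (16/23) × (2/23) × (2/23) ≈ 0.000301161
fungal: (56/101) × (11/56) × (11/56) × (20/56) × (23/56) × (39/56) ≈ 0.00218542
P(bacterial | x) = 0.00312225 / 0.005608831 ≈ 0.5567

0.5567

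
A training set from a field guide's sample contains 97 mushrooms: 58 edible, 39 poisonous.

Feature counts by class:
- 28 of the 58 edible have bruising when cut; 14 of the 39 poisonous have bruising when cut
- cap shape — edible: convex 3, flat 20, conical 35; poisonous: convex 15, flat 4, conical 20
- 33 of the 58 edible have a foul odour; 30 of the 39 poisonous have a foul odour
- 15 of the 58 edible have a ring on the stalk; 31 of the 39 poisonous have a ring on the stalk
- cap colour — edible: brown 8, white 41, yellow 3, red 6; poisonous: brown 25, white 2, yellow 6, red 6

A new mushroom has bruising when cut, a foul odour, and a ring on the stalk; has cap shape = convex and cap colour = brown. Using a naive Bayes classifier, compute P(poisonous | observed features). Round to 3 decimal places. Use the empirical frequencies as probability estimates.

0.986

edible: (58/97) × (28/58) × (3/58) × (33/58) × (15/58) × (8/58) ≈ 0.000303034
poisonous: (39/97) × (14/39) × (15/39) × (30/39) × (31/39) × (25/39) ≈ 0.0217577
P(poisonous | x) = 0.0217577 / 0.022060734 ≈ 0.986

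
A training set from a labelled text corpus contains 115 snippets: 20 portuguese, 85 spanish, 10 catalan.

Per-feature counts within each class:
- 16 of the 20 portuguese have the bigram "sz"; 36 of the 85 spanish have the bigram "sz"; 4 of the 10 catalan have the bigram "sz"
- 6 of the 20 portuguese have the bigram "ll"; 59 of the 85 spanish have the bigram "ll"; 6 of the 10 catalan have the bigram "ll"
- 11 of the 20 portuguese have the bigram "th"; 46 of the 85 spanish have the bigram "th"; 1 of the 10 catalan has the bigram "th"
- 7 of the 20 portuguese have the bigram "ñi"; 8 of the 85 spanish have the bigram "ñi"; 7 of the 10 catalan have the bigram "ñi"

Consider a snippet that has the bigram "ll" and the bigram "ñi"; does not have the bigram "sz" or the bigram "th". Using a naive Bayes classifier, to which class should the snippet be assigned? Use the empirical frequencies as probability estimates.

portuguese: (20/115) × (4/20) × (6/20) × (9/20) × (7/20) ≈ 0.00164348
spanish: (85/115) × (49/85) × (59/85) × (39/85) × (8/85) ≈ 0.0127717
catalan: (10/115) × (6/10) × (6/10) × (9/10) × (7/10) ≈ 0.0197217
Highest score → catalan.

catalan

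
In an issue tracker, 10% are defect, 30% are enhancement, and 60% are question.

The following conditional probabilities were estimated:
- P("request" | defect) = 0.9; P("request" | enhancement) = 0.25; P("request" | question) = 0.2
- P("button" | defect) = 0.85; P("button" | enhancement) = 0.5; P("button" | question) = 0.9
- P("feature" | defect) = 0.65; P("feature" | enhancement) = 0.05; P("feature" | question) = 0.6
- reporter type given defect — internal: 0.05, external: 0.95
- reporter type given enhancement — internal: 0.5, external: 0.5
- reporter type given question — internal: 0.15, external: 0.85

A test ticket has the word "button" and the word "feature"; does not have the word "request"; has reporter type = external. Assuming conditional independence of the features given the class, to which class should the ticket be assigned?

question

defect: 0.1 × (1−0.9) × 0.85 × 0.65 × 0.95 = 0.00524875
enhancement: 0.3 × (1−0.25) × 0.5 × 0.05 × 0.5 = 0.0028125
question: 0.6 × (1−0.2) × 0.9 × 0.6 × 0.85 = 0.22032
Highest score → question.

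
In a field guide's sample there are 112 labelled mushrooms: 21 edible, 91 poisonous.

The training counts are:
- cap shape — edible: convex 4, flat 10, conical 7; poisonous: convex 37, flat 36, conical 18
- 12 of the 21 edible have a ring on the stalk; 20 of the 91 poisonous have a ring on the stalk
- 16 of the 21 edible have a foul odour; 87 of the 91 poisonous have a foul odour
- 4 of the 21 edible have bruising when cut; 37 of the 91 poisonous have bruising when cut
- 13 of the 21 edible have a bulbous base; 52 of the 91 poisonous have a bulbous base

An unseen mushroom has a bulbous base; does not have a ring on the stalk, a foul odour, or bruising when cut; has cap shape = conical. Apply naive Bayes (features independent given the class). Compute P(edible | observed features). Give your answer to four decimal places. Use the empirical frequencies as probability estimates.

0.6310

edible: (21/112) × (7/21) × (9/21) × (5/21) × (17/21) × (13/21) ≈ 0.00319601
poisonous: (91/112) × (18/91) × (71/91) × (4/91) × (54/91) × (52/91) ≈ 0.00186898
P(edible | x) = 0.00319601 / 0.00506499 ≈ 0.6310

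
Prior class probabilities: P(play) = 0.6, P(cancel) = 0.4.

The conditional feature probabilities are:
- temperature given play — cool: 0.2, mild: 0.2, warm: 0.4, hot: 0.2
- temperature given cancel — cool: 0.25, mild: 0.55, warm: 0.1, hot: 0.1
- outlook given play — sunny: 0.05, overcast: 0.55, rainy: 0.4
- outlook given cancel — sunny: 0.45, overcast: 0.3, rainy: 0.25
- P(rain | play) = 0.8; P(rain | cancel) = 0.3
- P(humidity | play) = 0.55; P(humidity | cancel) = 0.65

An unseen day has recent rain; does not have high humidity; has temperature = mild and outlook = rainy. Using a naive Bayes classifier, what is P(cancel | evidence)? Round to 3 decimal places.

0.250

play: 0.6 × 0.2 × 0.4 × 0.8 × (1−0.55) = 0.01728
cancel: 0.4 × 0.55 × 0.25 × 0.3 × (1−0.65) = 0.005775
P(cancel | x) = 0.005775 / 0.023055 ≈ 0.250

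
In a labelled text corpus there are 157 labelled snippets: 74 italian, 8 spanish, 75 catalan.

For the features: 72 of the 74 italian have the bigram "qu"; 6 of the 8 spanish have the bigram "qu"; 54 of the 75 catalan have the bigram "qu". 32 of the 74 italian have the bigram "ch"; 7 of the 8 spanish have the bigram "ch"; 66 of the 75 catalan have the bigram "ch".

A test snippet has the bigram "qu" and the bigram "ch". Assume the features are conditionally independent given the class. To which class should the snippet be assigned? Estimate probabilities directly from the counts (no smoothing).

italian: (74/157) × (72/74) × (32/74) ≈ 0.198313
spanish: (8/157) × (6/8) × (7/8) ≈ 0.0334395
catalan: (75/157) × (54/75) × (66/75) ≈ 0.302675
Highest score → catalan.

catalan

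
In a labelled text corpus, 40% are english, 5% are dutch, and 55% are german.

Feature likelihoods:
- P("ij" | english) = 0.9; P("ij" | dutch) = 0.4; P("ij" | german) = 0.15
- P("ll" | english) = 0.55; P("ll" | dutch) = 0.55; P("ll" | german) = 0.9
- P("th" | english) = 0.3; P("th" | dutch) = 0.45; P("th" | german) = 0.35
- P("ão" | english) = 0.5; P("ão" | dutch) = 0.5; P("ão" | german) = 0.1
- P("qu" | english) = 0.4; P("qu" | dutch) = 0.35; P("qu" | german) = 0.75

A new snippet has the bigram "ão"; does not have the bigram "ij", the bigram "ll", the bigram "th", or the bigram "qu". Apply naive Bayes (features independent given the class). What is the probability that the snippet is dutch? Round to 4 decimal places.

0.3471

english: 0.4 × (1−0.9) × (1−0.55) × (1−0.3) × 0.5 × (1−0.4) = 0.00378
dutch: 0.05 × (1−0.4) × (1−0.55) × (1−0.45) × 0.5 × (1−0.35) = 0.002413125
german: 0.55 × (1−0.15) × (1−0.9) × (1−0.35) × 0.1 × (1−0.75) = 0.0007596875
P(dutch | x) = 0.002413125 / 0.0069528125 ≈ 0.3471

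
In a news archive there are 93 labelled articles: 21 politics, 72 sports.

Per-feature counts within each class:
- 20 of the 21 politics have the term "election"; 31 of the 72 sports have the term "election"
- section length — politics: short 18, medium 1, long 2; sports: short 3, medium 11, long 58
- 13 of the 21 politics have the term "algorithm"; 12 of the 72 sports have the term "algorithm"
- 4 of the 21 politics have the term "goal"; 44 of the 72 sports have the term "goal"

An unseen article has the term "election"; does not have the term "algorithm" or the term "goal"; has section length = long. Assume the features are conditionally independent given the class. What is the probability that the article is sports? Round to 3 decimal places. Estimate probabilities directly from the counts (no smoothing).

0.932

politics: (21/93) × (20/21) × (2/21) × (8/21) × (17/21) ≈ 0.00631623
sports: (72/93) × (31/72) × (58/72) × (60/72) × (28/72) ≈ 0.0870199
P(sports | x) = 0.0870199 / 0.09333613 ≈ 0.932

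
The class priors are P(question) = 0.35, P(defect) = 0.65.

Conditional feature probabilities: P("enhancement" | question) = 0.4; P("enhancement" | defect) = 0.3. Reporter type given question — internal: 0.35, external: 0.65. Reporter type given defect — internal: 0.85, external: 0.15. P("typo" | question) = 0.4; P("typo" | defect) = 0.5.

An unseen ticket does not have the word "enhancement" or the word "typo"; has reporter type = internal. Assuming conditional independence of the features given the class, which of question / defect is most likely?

question: 0.35 × (1−0.4) × 0.35 × (1−0.4) = 0.0441
defect: 0.65 × (1−0.3) × 0.85 × (1−0.5) = 0.193375
Highest score → defect.

defect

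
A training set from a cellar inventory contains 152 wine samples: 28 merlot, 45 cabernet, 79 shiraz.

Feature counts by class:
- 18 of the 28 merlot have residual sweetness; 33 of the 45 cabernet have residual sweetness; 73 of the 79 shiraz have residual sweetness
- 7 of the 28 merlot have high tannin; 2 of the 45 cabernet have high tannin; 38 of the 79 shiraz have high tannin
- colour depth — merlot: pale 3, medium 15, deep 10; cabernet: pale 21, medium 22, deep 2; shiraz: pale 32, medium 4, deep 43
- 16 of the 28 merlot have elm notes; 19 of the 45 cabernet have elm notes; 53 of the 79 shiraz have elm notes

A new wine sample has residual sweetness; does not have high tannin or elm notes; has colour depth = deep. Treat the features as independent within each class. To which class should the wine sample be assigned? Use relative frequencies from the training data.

merlot: (28/152) × (18/28) × (21/28) × (10/28) × (12/28) ≈ 0.0135943
cabernet: (45/152) × (33/45) × (43/45) × (2/45) × (26/45) ≈ 0.00532727
shiraz: (79/152) × (73/79) × (41/79) × (43/79) × (26/79) ≈ 0.0446502
Highest score → shiraz.

shiraz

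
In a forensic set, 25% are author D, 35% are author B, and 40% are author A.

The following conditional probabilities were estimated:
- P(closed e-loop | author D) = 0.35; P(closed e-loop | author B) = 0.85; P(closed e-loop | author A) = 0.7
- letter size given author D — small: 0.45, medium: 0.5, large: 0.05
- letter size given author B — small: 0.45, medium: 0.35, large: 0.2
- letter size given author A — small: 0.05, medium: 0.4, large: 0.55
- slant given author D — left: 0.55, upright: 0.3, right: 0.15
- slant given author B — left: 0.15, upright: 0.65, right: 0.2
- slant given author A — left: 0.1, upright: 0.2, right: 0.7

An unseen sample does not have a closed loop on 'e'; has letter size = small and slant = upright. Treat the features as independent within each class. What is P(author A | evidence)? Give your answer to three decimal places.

0.031

author D: 0.25 × (1−0.35) × 0.45 × 0.3 = 0.0219375
author B: 0.35 × (1−0.85) × 0.45 × 0.65 = 0.01535625
author A: 0.4 × (1−0.7) × 0.05 × 0.2 = 0.0012
P(author A | x) = 0.0012 / 0.03849375 ≈ 0.031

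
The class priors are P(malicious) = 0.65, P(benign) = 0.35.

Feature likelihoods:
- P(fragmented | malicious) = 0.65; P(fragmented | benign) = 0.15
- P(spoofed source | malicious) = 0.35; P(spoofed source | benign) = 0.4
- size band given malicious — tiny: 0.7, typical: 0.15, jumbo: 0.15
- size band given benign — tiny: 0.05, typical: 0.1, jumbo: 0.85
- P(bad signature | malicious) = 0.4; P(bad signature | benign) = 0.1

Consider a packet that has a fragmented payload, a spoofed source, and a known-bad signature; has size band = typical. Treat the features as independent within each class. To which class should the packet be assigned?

malicious: 0.65 × 0.65 × 0.35 × 0.15 × 0.4 = 0.0088725
benign: 0.35 × 0.15 × 0.4 × 0.1 × 0.1 = 0.00021
Highest score → malicious.

malicious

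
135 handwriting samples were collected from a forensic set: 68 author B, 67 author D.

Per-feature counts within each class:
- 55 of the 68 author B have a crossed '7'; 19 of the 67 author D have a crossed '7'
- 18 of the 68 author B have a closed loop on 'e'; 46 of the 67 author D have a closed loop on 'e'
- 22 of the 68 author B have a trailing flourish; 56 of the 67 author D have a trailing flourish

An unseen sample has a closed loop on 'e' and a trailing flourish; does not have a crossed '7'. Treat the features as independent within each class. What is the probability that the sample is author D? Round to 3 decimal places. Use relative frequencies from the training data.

author B: (68/135) × (13/68) × (18/68) × (22/68) ≈ 0.00824683
author D: (67/135) × (48/67) × (46/67) × (56/67) ≈ 0.204035
P(author D | x) = 0.204035 / 0.21228183 ≈ 0.961

0.961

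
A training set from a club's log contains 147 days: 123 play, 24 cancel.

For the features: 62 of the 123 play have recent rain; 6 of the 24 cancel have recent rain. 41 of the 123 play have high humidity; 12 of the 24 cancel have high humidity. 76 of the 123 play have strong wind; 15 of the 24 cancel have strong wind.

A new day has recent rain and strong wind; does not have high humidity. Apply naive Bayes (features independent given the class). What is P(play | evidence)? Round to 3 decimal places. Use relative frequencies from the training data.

play: (123/147) × (62/123) × (82/123) × (76/123) ≈ 0.173737
cancel: (24/147) × (6/24) × (12/24) × (15/24) ≈ 0.0127551
P(play | x) = 0.173737 / 0.1864921 ≈ 0.932

0.932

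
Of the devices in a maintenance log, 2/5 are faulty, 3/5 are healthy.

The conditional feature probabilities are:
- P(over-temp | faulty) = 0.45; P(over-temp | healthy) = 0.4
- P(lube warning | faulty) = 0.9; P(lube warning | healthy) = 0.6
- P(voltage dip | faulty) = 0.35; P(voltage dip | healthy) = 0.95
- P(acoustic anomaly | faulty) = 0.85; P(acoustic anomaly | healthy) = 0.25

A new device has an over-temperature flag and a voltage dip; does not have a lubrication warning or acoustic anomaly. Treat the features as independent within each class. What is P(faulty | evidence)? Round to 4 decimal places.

faulty: 0.4 × 0.45 × (1−0.9) × 0.35 × (1−0.85) = 0.000945
healthy: 0.6 × 0.4 × (1−0.6) × 0.95 × (1−0.25) = 0.0684
P(faulty | x) = 0.000945 / 0.069345 ≈ 0.0136

0.0136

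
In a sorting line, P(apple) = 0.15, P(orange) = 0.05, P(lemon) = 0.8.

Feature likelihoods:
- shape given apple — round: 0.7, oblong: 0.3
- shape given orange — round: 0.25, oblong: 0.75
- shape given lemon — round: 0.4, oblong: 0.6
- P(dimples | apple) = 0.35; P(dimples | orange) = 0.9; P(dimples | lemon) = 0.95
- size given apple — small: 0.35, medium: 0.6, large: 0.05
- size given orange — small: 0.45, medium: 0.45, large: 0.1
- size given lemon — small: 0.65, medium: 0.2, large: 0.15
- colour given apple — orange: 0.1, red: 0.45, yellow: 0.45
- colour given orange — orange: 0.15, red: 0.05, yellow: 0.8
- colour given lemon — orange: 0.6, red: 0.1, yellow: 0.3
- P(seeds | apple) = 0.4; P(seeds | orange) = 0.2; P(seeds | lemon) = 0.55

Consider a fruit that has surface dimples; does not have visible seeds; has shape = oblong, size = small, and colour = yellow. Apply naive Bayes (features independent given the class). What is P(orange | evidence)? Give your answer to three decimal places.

apple: 0.15 × 0.3 × 0.35 × 0.35 × 0.45 × (1−0.4) = 0.001488375
orange: 0.05 × 0.75 × 0.9 × 0.45 × 0.8 × (1−0.2) = 0.00972
lemon: 0.8 × 0.6 × 0.95 × 0.65 × 0.3 × (1−0.55) = 0.040014
P(orange | x) = 0.00972 / 0.051222375 ≈ 0.190

0.190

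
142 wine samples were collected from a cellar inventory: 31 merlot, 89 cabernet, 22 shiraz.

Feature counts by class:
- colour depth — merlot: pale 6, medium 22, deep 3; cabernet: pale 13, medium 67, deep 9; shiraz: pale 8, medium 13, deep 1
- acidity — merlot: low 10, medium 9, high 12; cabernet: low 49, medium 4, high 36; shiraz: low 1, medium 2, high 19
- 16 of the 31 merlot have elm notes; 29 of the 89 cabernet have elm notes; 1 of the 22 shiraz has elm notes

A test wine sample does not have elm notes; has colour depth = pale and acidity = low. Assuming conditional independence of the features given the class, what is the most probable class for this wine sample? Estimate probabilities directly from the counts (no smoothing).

cabernet

merlot: (31/142) × (6/31) × (10/31) × (15/31) ≈ 0.00659524
cabernet: (89/142) × (13/89) × (49/89) × (60/89) ≈ 0.0339799
shiraz: (22/142) × (8/22) × (1/22) × (21/22) ≈ 0.00244442
Highest score → cabernet.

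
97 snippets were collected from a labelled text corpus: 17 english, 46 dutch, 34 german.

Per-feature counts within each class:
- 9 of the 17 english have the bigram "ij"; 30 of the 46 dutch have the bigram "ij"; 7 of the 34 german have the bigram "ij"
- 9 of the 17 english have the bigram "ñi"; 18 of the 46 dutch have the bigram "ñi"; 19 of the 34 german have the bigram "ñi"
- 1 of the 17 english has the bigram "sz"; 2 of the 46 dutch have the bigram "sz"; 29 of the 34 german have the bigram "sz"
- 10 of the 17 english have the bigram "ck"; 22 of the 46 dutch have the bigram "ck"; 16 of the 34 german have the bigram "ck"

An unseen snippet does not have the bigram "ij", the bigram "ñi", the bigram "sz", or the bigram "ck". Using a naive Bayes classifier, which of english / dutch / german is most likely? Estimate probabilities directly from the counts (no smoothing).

dutch

english: (17/97) × (8/17) × (8/17) × (16/17) × (7/17) ≈ 0.0150411
dutch: (46/97) × (16/46) × (28/46) × (44/46) × (24/46) ≈ 0.0501068
german: (34/97) × (27/34) × (15/34) × (5/34) × (18/34) ≈ 0.00956069
Highest score → dutch.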